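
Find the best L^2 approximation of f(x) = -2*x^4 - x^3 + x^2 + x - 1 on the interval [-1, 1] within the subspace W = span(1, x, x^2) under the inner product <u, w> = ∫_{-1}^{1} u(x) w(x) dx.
g(x) = -5*x^2/7 + 2*x/5 - 29/35

The best approximation g ∈ W is the orthogonal projection of f onto W. Writing g = a_0 + a_1 x + a_2 x^2, the coefficients solve the normal equations G · a = b where
  G_{ij} = <φ_i, φ_j> and b_i = <f, φ_i>, with φ_0 = 1, φ_1 = x, φ_2 = x^2.
G =
  [2, 0, 2/3]
  [0, 2/3, 0]
  [2/3, 0, 2/5],
b = (-32/15, 4/15, -88/105).
Solving gives a_0 = -29/35, a_1 = 2/5, a_2 = -5/7, so
  g(x) = -5*x^2/7 + 2*x/5 - 29/35.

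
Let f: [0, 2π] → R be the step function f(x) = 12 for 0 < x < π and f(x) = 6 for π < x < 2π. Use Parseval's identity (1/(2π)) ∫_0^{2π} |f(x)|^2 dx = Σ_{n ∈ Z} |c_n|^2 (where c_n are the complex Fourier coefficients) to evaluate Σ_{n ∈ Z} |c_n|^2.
Σ |c_n|^2 = 90

Parseval equates the L^2 energy of f (normalised by 1/(2π)) with the ℓ^2 sum of its Fourier coefficients: (1/(2π)) ∫_0^{2π} |f|^2 = Σ |c_n|^2.
Compute the left side: (1/(2π)) [∫_0^π 12^2 dx + ∫_π^{2π} 6^2 dx] = (1/(2π)) · (144π + 36π) = (144 + 36)/2 = 90.
So Σ_{n ∈ Z} |c_n|^2 = 90.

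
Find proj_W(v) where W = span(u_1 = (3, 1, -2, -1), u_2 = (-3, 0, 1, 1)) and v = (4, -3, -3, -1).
proj_W(v) = (32/7, -16/21, -16/21, -32/21)

Set up U = [u_1 | ... | u_2] ∈ R^(4×2). The projector onto W = col(U) is P = U (U^T U)^(-1) U^T.
Compute U^T U =
  [15, -12]
  [-12, 11],
and U^T v = (16, -16).
Solve U^T U · c = U^T v for the coefficients: c = (-16/21, -16/7). The projection is proj_W(v) = U c.
Check: (v - proj_W(v)) · u_1 = 0  (should be 0).
Check: (v - proj_W(v)) · u_2 = 0  (should be 0).
Result: proj_W(v) = (32/7, -16/21, -16/21, -32/21).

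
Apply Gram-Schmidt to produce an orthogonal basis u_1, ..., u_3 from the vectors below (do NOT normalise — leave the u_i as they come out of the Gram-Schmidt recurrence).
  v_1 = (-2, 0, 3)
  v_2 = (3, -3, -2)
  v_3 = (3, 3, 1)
Orthogonal basis:
  u_1 = (-2, 0, 3)
  u_2 = (15/13, -3, 10/13)
  u_3 = (216/71, 120/71, 144/71)

Apply the Gram-Schmidt recurrence
  u_1 = v_1
  u_i = v_i − Σ_{j<i} ((v_i · u_j) / (u_j · u_j)) · u_j.

Step by step this gives:
  u_1 = (-2, 0, 3)
  u_2 = (15/13, -3, 10/13)
  u_3 = (216/71, 120/71, 144/71)

Orthogonality check:
  u_2 · u_1 = 0 (should be 0)
  u_3 · u_1 = 0 (should be 0)
  u_3 · u_2 = 0 (should be 0)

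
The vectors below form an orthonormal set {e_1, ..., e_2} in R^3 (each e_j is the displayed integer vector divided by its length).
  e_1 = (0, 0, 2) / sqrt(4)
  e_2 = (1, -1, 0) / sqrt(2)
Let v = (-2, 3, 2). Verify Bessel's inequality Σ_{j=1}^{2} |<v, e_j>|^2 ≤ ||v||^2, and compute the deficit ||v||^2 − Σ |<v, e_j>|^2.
Σ |<v, e_j>|^2 = 33/2; ||v||^2 = 17; deficit = 1/2

Write each e_j = u_j / sqrt(<u_j, u_j>) where u_j is the displayed integer vector. Then <v, e_j> = <v, u_j> / sqrt(<u_j, u_j>), so |<v, e_j>|^2 = <v, u_j>^2 / <u_j, u_j>.
Coefficients: <v, e_1> = 4/sqrt(4), <v, e_2> = -5/sqrt(2).
Square and sum: Σ |<v, e_j>|^2 = 33/2.
Compute ||v||^2 = v·v = 17.
Deficit = 17 − 33/2 = 1/2 ≥ 0, confirming Bessel's inequality. (The deficit equals ||v − Σ <v,e_j> e_j||^2, the squared distance from v to span{e_j}.)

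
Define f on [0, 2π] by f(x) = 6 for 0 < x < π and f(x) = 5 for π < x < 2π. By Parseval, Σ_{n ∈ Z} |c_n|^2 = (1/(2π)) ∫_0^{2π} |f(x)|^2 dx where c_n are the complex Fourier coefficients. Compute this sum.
Σ |c_n|^2 = 61/2

Parseval equates the L^2 energy of f (normalised by 1/(2π)) with the ℓ^2 sum of its Fourier coefficients: (1/(2π)) ∫_0^{2π} |f|^2 = Σ |c_n|^2.
Compute the left side: (1/(2π)) [∫_0^π 6^2 dx + ∫_π^{2π} 5^2 dx] = (1/(2π)) · (36π + 25π) = (36 + 25)/2 = 61/2.
So Σ_{n ∈ Z} |c_n|^2 = 61/2.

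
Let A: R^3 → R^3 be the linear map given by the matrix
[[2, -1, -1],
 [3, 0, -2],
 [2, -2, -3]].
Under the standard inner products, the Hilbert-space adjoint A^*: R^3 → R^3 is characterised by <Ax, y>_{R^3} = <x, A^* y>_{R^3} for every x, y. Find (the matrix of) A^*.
A^* = A^T =
[[2, 3, 2],
 [-1, 0, -2],
 [-1, -2, -3]]

For real matrices with standard dot products, the defining identity <Ax, y> = <x, A^* y> gives (Ax)^T y = x^T (A^*) y, i.e. x^T A^T y = x^T (A^*) y. Since this holds for all x, y, we must have A^* = A^T. Therefore
A^* =
[[2, 3, 2],
 [-1, 0, -2],
 [-1, -2, -3]].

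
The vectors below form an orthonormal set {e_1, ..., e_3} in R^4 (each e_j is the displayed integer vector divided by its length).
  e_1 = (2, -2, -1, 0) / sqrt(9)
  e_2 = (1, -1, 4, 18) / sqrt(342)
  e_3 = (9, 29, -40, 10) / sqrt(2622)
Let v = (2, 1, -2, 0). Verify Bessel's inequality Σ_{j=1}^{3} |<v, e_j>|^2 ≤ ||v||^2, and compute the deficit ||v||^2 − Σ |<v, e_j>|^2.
Σ |<v, e_j>|^2 = 557/69; ||v||^2 = 9; deficit = 64/69

Write each e_j = u_j / sqrt(<u_j, u_j>) where u_j is the displayed integer vector. Then <v, e_j> = <v, u_j> / sqrt(<u_j, u_j>), so |<v, e_j>|^2 = <v, u_j>^2 / <u_j, u_j>.
Coefficients: <v, e_1> = 4/sqrt(9), <v, e_2> = -7/sqrt(342), <v, e_3> = 127/sqrt(2622).
Square and sum: Σ |<v, e_j>|^2 = 557/69.
Compute ||v||^2 = v·v = 9.
Deficit = 9 − 557/69 = 64/69 ≥ 0, confirming Bessel's inequality. (The deficit equals ||v − Σ <v,e_j> e_j||^2, the squared distance from v to span{e_j}.)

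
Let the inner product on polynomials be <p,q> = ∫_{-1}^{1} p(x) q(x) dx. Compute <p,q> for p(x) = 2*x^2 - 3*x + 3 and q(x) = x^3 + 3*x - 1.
<p,q> = -218/15

Expand the product: p(x)·q(x) = 2*x^5 - 3*x^4 + 9*x^3 - 11*x^2 + 12*x - 3.
∫_{-1}^{1} of each monomial x^k gives [2/(k+1) if k even, 0 if k odd]. Integrating term-by-term (or equivalently evaluating the antiderivative F(x) = x^6/3 - 3*x^5/5 + 9*x^4/4 - 11*x^3/3 + 6*x^2 - 3*x at the endpoints):
  F(1) − F(−1) = 79/60 − (317/20) = -218/15.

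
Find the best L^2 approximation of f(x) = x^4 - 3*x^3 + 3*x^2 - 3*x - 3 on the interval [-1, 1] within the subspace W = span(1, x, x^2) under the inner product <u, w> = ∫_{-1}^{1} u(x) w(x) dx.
g(x) = 27*x^2/7 - 24*x/5 - 108/35

The best approximation g ∈ W is the orthogonal projection of f onto W. Writing g = a_0 + a_1 x + a_2 x^2, the coefficients solve the normal equations G · a = b where
  G_{ij} = <φ_i, φ_j> and b_i = <f, φ_i>, with φ_0 = 1, φ_1 = x, φ_2 = x^2.
G =
  [2, 0, 2/3]
  [0, 2/3, 0]
  [2/3, 0, 2/5],
b = (-18/5, -16/5, -18/35).
Solving gives a_0 = -108/35, a_1 = -24/5, a_2 = 27/7, so
  g(x) = 27*x^2/7 - 24*x/5 - 108/35.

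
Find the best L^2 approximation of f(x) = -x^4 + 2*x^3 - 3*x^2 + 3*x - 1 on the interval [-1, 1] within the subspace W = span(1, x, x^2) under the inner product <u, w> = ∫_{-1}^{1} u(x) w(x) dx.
g(x) = -27*x^2/7 + 21*x/5 - 32/35

The best approximation g ∈ W is the orthogonal projection of f onto W. Writing g = a_0 + a_1 x + a_2 x^2, the coefficients solve the normal equations G · a = b where
  G_{ij} = <φ_i, φ_j> and b_i = <f, φ_i>, with φ_0 = 1, φ_1 = x, φ_2 = x^2.
G =
  [2, 0, 2/3]
  [0, 2/3, 0]
  [2/3, 0, 2/5],
b = (-22/5, 14/5, -226/105).
Solving gives a_0 = -32/35, a_1 = 21/5, a_2 = -27/7, so
  g(x) = -27*x^2/7 + 21*x/5 - 32/35.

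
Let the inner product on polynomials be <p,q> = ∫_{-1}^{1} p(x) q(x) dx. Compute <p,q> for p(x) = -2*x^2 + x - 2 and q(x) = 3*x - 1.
<p,q> = 22/3

Expand the product: p(x)·q(x) = -6*x^3 + 5*x^2 - 7*x + 2.
∫_{-1}^{1} of each monomial x^k gives [2/(k+1) if k even, 0 if k odd]. Integrating term-by-term (or equivalently evaluating the antiderivative F(x) = -3*x^4/2 + 5*x^3/3 - 7*x^2/2 + 2*x at the endpoints):
  F(1) − F(−1) = -4/3 − (-26/3) = 22/3.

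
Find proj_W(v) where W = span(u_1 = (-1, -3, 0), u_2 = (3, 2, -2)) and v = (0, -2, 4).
proj_W(v) = (-192/89, -114/89, 132/89)

Set up U = [u_1 | ... | u_2] ∈ R^(3×2). The projector onto W = col(U) is P = U (U^T U)^(-1) U^T.
Compute U^T U =
  [10, -9]
  [-9, 17],
and U^T v = (6, -12).
Solve U^T U · c = U^T v for the coefficients: c = (-6/89, -66/89). The projection is proj_W(v) = U c.
Check: (v - proj_W(v)) · u_1 = 0  (should be 0).
Check: (v - proj_W(v)) · u_2 = 0  (should be 0).
Result: proj_W(v) = (-192/89, -114/89, 132/89).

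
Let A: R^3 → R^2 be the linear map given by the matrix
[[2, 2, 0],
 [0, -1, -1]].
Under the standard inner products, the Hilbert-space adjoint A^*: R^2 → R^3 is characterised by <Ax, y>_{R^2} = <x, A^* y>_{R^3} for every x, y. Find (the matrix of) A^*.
A^* = A^T =
[[2, 0],
 [2, -1],
 [0, -1]]

For real matrices with standard dot products, the defining identity <Ax, y> = <x, A^* y> gives (Ax)^T y = x^T (A^*) y, i.e. x^T A^T y = x^T (A^*) y. Since this holds for all x, y, we must have A^* = A^T. Therefore
A^* =
[[2, 0],
 [2, -1],
 [0, -1]].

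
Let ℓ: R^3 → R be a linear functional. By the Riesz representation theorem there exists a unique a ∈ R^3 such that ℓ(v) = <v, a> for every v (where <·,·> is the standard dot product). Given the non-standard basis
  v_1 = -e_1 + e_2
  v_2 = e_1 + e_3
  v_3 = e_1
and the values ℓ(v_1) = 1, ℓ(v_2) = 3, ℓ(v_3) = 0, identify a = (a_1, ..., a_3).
a = (0, 1, 3)

Write a = (a_1, ..., a_3) in the standard basis. For each basis vector v_i, ℓ(v_i) = <v_i, a> is a linear equation in the a_j's. Collect the n equations into a matrix system V a = ℓ, where row i of V is v_i (expressed in the standard basis). Since V is invertible (lower-triangular with 1s on the diagonal, up to permutation), solve by back-substitution:
  V =
[[-1, 1, 0],
 [1, 0, 1],
 [1, 0, 0]]
  V a = (1, 3, 0)
Solving gives a = (0, 1, 3).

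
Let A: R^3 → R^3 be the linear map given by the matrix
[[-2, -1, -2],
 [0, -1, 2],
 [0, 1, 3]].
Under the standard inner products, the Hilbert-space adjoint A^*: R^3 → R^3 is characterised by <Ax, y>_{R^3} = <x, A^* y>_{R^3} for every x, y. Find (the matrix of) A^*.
A^* = A^T =
[[-2, 0, 0],
 [-1, -1, 1],
 [-2, 2, 3]]

For real matrices with standard dot products, the defining identity <Ax, y> = <x, A^* y> gives (Ax)^T y = x^T (A^*) y, i.e. x^T A^T y = x^T (A^*) y. Since this holds for all x, y, we must have A^* = A^T. Therefore
A^* =
[[-2, 0, 0],
 [-1, -1, 1],
 [-2, 2, 3]].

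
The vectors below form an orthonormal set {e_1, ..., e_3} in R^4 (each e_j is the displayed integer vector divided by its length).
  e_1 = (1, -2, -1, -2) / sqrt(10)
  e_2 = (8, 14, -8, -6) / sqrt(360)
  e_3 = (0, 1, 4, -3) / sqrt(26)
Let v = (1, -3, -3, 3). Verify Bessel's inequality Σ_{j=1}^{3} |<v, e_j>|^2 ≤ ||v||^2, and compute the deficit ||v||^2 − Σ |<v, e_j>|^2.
Σ |<v, e_j>|^2 = 3034/117; ||v||^2 = 28; deficit = 242/117

Write each e_j = u_j / sqrt(<u_j, u_j>) where u_j is the displayed integer vector. Then <v, e_j> = <v, u_j> / sqrt(<u_j, u_j>), so |<v, e_j>|^2 = <v, u_j>^2 / <u_j, u_j>.
Coefficients: <v, e_1> = 4/sqrt(10), <v, e_2> = -28/sqrt(360), <v, e_3> = -24/sqrt(26).
Square and sum: Σ |<v, e_j>|^2 = 3034/117.
Compute ||v||^2 = v·v = 28.
Deficit = 28 − 3034/117 = 242/117 ≥ 0, confirming Bessel's inequality. (The deficit equals ||v − Σ <v,e_j> e_j||^2, the squared distance from v to span{e_j}.)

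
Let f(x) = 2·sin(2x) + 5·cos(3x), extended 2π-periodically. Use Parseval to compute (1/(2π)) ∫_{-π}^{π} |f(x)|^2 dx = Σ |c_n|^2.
Σ |c_n|^2 = 29/2

Expand |f|^2 and use orthogonality of {sin(nx), cos(mx)} on [-π, π]:
  ∫_{-π}^{π} sin(nx)^2 dx = π, ∫ cos(mx)^2 dx = π, and cross terms integrate to 0.
So ∫_{-π}^{π} f(x)^2 dx = 2^2 · π + 5^2 · π = (4 + 25)π.
Divide by 2π: (4 + 25)/2 = 29/2.
By Parseval, this equals Σ |c_n|^2.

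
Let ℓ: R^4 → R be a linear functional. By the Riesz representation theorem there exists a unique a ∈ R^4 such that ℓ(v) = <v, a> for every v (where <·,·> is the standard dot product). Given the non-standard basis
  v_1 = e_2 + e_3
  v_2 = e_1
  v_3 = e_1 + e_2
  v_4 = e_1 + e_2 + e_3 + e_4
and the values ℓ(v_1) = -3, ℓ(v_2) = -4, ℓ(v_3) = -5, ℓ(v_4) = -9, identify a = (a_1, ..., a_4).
a = (-4, -1, -2, -2)

Write a = (a_1, ..., a_4) in the standard basis. For each basis vector v_i, ℓ(v_i) = <v_i, a> is a linear equation in the a_j's. Collect the n equations into a matrix system V a = ℓ, where row i of V is v_i (expressed in the standard basis). Since V is invertible (lower-triangular with 1s on the diagonal, up to permutation), solve by back-substitution:
  V =
[[0, 1, 1, 0],
 [1, 0, 0, 0],
 [1, 1, 0, 0],
 [1, 1, 1, 1]]
  V a = (-3, -4, -5, -9)
Solving gives a = (-4, -1, -2, -2).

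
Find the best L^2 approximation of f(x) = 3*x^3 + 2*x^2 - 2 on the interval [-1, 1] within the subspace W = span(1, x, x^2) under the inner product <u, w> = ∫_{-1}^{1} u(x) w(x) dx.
g(x) = 2*x^2 + 9*x/5 - 2

The best approximation g ∈ W is the orthogonal projection of f onto W. Writing g = a_0 + a_1 x + a_2 x^2, the coefficients solve the normal equations G · a = b where
  G_{ij} = <φ_i, φ_j> and b_i = <f, φ_i>, with φ_0 = 1, φ_1 = x, φ_2 = x^2.
G =
  [2, 0, 2/3]
  [0, 2/3, 0]
  [2/3, 0, 2/5],
b = (-8/3, 6/5, -8/15).
Solving gives a_0 = -2, a_1 = 9/5, a_2 = 2, so
  g(x) = 2*x^2 + 9*x/5 - 2.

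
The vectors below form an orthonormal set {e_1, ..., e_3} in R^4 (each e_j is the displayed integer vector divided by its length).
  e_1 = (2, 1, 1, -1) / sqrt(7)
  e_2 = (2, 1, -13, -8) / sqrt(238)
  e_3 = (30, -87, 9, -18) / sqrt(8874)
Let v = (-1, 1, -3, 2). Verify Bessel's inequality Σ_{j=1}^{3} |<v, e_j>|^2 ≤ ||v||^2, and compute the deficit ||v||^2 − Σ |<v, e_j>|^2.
Σ |<v, e_j>|^2 = 314/29; ||v||^2 = 15; deficit = 121/29

Write each e_j = u_j / sqrt(<u_j, u_j>) where u_j is the displayed integer vector. Then <v, e_j> = <v, u_j> / sqrt(<u_j, u_j>), so |<v, e_j>|^2 = <v, u_j>^2 / <u_j, u_j>.
Coefficients: <v, e_1> = -6/sqrt(7), <v, e_2> = 22/sqrt(238), <v, e_3> = -180/sqrt(8874).
Square and sum: Σ |<v, e_j>|^2 = 314/29.
Compute ||v||^2 = v·v = 15.
Deficit = 15 − 314/29 = 121/29 ≥ 0, confirming Bessel's inequality. (The deficit equals ||v − Σ <v,e_j> e_j||^2, the squared distance from v to span{e_j}.)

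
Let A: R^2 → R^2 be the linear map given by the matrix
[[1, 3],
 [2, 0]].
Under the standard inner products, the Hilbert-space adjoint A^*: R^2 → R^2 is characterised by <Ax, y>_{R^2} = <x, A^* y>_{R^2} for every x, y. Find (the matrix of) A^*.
A^* = A^T =
[[1, 2],
 [3, 0]]

For real matrices with standard dot products, the defining identity <Ax, y> = <x, A^* y> gives (Ax)^T y = x^T (A^*) y, i.e. x^T A^T y = x^T (A^*) y. Since this holds for all x, y, we must have A^* = A^T. Therefore
A^* =
[[1, 2],
 [3, 0]].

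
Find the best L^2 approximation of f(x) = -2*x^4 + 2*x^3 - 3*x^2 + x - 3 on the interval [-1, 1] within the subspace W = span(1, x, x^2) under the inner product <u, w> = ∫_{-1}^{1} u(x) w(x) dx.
g(x) = -33*x^2/7 + 11*x/5 - 99/35

The best approximation g ∈ W is the orthogonal projection of f onto W. Writing g = a_0 + a_1 x + a_2 x^2, the coefficients solve the normal equations G · a = b where
  G_{ij} = <φ_i, φ_j> and b_i = <f, φ_i>, with φ_0 = 1, φ_1 = x, φ_2 = x^2.
G =
  [2, 0, 2/3]
  [0, 2/3, 0]
  [2/3, 0, 2/5],
b = (-44/5, 22/15, -132/35).
Solving gives a_0 = -99/35, a_1 = 11/5, a_2 = -33/7, so
  g(x) = -33*x^2/7 + 11*x/5 - 99/35.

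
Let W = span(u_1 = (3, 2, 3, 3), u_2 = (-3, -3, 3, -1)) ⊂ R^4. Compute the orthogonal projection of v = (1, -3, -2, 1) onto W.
proj_W(v) = (-276/787, -99/787, -786/787, -446/787)

Set up U = [u_1 | ... | u_2] ∈ R^(4×2). The projector onto W = col(U) is P = U (U^T U)^(-1) U^T.
Compute U^T U =
  [31, -9]
  [-9, 28],
and U^T v = (-6, -1).
Solve U^T U · c = U^T v for the coefficients: c = (-177/787, -85/787). The projection is proj_W(v) = U c.
Check: (v - proj_W(v)) · u_1 = 0  (should be 0).
Check: (v - proj_W(v)) · u_2 = 0  (should be 0).
Result: proj_W(v) = (-276/787, -99/787, -786/787, -446/787).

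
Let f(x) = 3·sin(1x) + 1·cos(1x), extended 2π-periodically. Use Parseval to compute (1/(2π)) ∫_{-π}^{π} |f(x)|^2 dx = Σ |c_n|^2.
Σ |c_n|^2 = 5

Expand |f|^2 and use orthogonality of {sin(nx), cos(mx)} on [-π, π]:
  ∫_{-π}^{π} sin(nx)^2 dx = π, ∫ cos(mx)^2 dx = π, and cross terms integrate to 0.
So ∫_{-π}^{π} f(x)^2 dx = 3^2 · π + 1^2 · π = (9 + 1)π.
Divide by 2π: (9 + 1)/2 = 5.
By Parseval, this equals Σ |c_n|^2.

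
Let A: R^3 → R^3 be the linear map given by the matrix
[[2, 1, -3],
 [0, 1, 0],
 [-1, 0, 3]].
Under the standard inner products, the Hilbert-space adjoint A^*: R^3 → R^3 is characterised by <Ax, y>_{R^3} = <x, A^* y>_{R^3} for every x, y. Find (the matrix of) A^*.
A^* = A^T =
[[2, 0, -1],
 [1, 1, 0],
 [-3, 0, 3]]

For real matrices with standard dot products, the defining identity <Ax, y> = <x, A^* y> gives (Ax)^T y = x^T (A^*) y, i.e. x^T A^T y = x^T (A^*) y. Since this holds for all x, y, we must have A^* = A^T. Therefore
A^* =
[[2, 0, -1],
 [1, 1, 0],
 [-3, 0, 3]].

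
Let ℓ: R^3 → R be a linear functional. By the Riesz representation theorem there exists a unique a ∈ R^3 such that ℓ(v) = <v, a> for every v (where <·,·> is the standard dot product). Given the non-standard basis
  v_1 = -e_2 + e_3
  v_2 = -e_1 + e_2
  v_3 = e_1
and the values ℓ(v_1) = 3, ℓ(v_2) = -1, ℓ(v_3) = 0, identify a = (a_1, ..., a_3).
a = (0, -1, 2)

Write a = (a_1, ..., a_3) in the standard basis. For each basis vector v_i, ℓ(v_i) = <v_i, a> is a linear equation in the a_j's. Collect the n equations into a matrix system V a = ℓ, where row i of V is v_i (expressed in the standard basis). Since V is invertible (lower-triangular with 1s on the diagonal, up to permutation), solve by back-substitution:
  V =
[[0, -1, 1],
 [-1, 1, 0],
 [1, 0, 0]]
  V a = (3, -1, 0)
Solving gives a = (0, -1, 2).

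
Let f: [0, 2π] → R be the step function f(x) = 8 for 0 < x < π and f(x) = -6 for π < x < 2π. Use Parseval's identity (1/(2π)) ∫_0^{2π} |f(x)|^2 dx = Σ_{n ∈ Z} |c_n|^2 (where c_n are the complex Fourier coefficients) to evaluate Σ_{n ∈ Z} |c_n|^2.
Σ |c_n|^2 = 50

Parseval equates the L^2 energy of f (normalised by 1/(2π)) with the ℓ^2 sum of its Fourier coefficients: (1/(2π)) ∫_0^{2π} |f|^2 = Σ |c_n|^2.
Compute the left side: (1/(2π)) [∫_0^π 8^2 dx + ∫_π^{2π} (-6)^2 dx] = (1/(2π)) · (64π + 36π) = (64 + 36)/2 = 50.
So Σ_{n ∈ Z} |c_n|^2 = 50.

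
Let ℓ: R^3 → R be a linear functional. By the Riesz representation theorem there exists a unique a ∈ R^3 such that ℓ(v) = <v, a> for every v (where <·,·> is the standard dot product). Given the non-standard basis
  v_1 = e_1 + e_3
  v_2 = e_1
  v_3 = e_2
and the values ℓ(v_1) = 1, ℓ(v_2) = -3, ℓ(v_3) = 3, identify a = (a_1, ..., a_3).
a = (-3, 3, 4)

Write a = (a_1, ..., a_3) in the standard basis. For each basis vector v_i, ℓ(v_i) = <v_i, a> is a linear equation in the a_j's. Collect the n equations into a matrix system V a = ℓ, where row i of V is v_i (expressed in the standard basis). Since V is invertible (lower-triangular with 1s on the diagonal, up to permutation), solve by back-substitution:
  V =
[[1, 0, 1],
 [1, 0, 0],
 [0, 1, 0]]
  V a = (1, -3, 3)
Solving gives a = (-3, 3, 4).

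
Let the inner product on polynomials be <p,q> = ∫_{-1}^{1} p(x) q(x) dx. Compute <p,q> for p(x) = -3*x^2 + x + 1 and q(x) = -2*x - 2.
<p,q> = -4/3

Expand the product: p(x)·q(x) = 6*x^3 + 4*x^2 - 4*x - 2.
∫_{-1}^{1} of each monomial x^k gives [2/(k+1) if k even, 0 if k odd]. Integrating term-by-term (or equivalently evaluating the antiderivative F(x) = 3*x^4/2 + 4*x^3/3 - 2*x^2 - 2*x at the endpoints):
  F(1) − F(−1) = -7/6 − (1/6) = -4/3.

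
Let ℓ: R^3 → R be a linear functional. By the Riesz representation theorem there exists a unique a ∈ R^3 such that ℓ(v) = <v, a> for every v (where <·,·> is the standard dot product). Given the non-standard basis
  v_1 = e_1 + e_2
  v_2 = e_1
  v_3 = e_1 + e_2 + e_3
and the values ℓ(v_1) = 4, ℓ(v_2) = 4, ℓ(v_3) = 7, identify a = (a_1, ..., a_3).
a = (4, 0, 3)

Write a = (a_1, ..., a_3) in the standard basis. For each basis vector v_i, ℓ(v_i) = <v_i, a> is a linear equation in the a_j's. Collect the n equations into a matrix system V a = ℓ, where row i of V is v_i (expressed in the standard basis). Since V is invertible (lower-triangular with 1s on the diagonal, up to permutation), solve by back-substitution:
  V =
[[1, 1, 0],
 [1, 0, 0],
 [1, 1, 1]]
  V a = (4, 4, 7)
Solving gives a = (4, 0, 3).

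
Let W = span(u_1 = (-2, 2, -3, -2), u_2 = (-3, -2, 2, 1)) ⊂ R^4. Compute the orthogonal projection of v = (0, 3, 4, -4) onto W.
proj_W(v) = (7/57, 6/19, -22/57, -13/57)

Set up U = [u_1 | ... | u_2] ∈ R^(4×2). The projector onto W = col(U) is P = U (U^T U)^(-1) U^T.
Compute U^T U =
  [21, -6]
  [-6, 18],
and U^T v = (2, -2).
Solve U^T U · c = U^T v for the coefficients: c = (4/57, -5/57). The projection is proj_W(v) = U c.
Check: (v - proj_W(v)) · u_1 = 0  (should be 0).
Check: (v - proj_W(v)) · u_2 = 0  (should be 0).
Result: proj_W(v) = (7/57, 6/19, -22/57, -13/57).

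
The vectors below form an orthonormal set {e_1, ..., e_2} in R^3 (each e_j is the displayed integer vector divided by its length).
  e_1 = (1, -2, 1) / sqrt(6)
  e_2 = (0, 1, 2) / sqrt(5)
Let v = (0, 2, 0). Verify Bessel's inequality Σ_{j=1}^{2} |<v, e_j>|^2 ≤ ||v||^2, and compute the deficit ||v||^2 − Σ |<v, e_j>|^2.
Σ |<v, e_j>|^2 = 52/15; ||v||^2 = 4; deficit = 8/15

Write each e_j = u_j / sqrt(<u_j, u_j>) where u_j is the displayed integer vector. Then <v, e_j> = <v, u_j> / sqrt(<u_j, u_j>), so |<v, e_j>|^2 = <v, u_j>^2 / <u_j, u_j>.
Coefficients: <v, e_1> = -4/sqrt(6), <v, e_2> = 2/sqrt(5).
Square and sum: Σ |<v, e_j>|^2 = 52/15.
Compute ||v||^2 = v·v = 4.
Deficit = 4 − 52/15 = 8/15 ≥ 0, confirming Bessel's inequality. (The deficit equals ||v − Σ <v,e_j> e_j||^2, the squared distance from v to span{e_j}.)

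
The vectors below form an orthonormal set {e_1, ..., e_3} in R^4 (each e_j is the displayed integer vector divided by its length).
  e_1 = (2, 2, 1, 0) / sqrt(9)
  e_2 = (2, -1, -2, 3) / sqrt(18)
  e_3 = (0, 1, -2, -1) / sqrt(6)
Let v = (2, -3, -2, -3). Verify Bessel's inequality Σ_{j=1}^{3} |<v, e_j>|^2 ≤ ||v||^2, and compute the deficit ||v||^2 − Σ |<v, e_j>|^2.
Σ |<v, e_j>|^2 = 14/3; ||v||^2 = 26; deficit = 64/3

Write each e_j = u_j / sqrt(<u_j, u_j>) where u_j is the displayed integer vector. Then <v, e_j> = <v, u_j> / sqrt(<u_j, u_j>), so |<v, e_j>|^2 = <v, u_j>^2 / <u_j, u_j>.
Coefficients: <v, e_1> = -4/sqrt(9), <v, e_2> = 2/sqrt(18), <v, e_3> = 4/sqrt(6).
Square and sum: Σ |<v, e_j>|^2 = 14/3.
Compute ||v||^2 = v·v = 26.
Deficit = 26 − 14/3 = 64/3 ≥ 0, confirming Bessel's inequality. (The deficit equals ||v − Σ <v,e_j> e_j||^2, the squared distance from v to span{e_j}.)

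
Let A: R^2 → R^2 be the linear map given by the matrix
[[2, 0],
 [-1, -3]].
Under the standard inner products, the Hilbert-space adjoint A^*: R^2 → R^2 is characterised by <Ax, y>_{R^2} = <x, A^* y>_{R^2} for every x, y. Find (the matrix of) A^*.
A^* = A^T =
[[2, -1],
 [0, -3]]

For real matrices with standard dot products, the defining identity <Ax, y> = <x, A^* y> gives (Ax)^T y = x^T (A^*) y, i.e. x^T A^T y = x^T (A^*) y. Since this holds for all x, y, we must have A^* = A^T. Therefore
A^* =
[[2, -1],
 [0, -3]].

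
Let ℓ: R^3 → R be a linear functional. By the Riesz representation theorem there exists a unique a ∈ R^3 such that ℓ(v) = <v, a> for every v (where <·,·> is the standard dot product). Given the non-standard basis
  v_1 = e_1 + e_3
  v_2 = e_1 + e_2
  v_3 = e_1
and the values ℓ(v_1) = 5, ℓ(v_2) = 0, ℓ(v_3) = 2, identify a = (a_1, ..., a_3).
a = (2, -2, 3)

Write a = (a_1, ..., a_3) in the standard basis. For each basis vector v_i, ℓ(v_i) = <v_i, a> is a linear equation in the a_j's. Collect the n equations into a matrix system V a = ℓ, where row i of V is v_i (expressed in the standard basis). Since V is invertible (lower-triangular with 1s on the diagonal, up to permutation), solve by back-substitution:
  V =
[[1, 0, 1],
 [1, 1, 0],
 [1, 0, 0]]
  V a = (5, 0, 2)
Solving gives a = (2, -2, 3).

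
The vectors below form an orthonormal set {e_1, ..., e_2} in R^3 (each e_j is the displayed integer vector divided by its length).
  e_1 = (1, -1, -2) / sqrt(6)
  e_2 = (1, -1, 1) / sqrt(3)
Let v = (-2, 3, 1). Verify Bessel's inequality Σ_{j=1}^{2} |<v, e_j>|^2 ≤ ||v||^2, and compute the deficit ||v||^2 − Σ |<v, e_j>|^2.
Σ |<v, e_j>|^2 = 27/2; ||v||^2 = 14; deficit = 1/2

Write each e_j = u_j / sqrt(<u_j, u_j>) where u_j is the displayed integer vector. Then <v, e_j> = <v, u_j> / sqrt(<u_j, u_j>), so |<v, e_j>|^2 = <v, u_j>^2 / <u_j, u_j>.
Coefficients: <v, e_1> = -7/sqrt(6), <v, e_2> = -4/sqrt(3).
Square and sum: Σ |<v, e_j>|^2 = 27/2.
Compute ||v||^2 = v·v = 14.
Deficit = 14 − 27/2 = 1/2 ≥ 0, confirming Bessel's inequality. (The deficit equals ||v − Σ <v,e_j> e_j||^2, the squared distance from v to span{e_j}.)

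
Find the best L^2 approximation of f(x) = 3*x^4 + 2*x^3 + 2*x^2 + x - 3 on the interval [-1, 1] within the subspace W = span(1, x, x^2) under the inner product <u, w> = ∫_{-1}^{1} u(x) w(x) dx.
g(x) = 32*x^2/7 + 11*x/5 - 114/35

The best approximation g ∈ W is the orthogonal projection of f onto W. Writing g = a_0 + a_1 x + a_2 x^2, the coefficients solve the normal equations G · a = b where
  G_{ij} = <φ_i, φ_j> and b_i = <f, φ_i>, with φ_0 = 1, φ_1 = x, φ_2 = x^2.
G =
  [2, 0, 2/3]
  [0, 2/3, 0]
  [2/3, 0, 2/5],
b = (-52/15, 22/15, -12/35).
Solving gives a_0 = -114/35, a_1 = 11/5, a_2 = 32/7, so
  g(x) = 32*x^2/7 + 11*x/5 - 114/35.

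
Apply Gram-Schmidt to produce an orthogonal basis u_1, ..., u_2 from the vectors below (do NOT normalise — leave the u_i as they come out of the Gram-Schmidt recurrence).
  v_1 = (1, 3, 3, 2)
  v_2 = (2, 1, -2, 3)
Orthogonal basis:
  u_1 = (1, 3, 3, 2)
  u_2 = (41/23, 8/23, -61/23, 59/23)

Apply the Gram-Schmidt recurrence
  u_1 = v_1
  u_i = v_i − Σ_{j<i} ((v_i · u_j) / (u_j · u_j)) · u_j.

Step by step this gives:
  u_1 = (1, 3, 3, 2)
  u_2 = (41/23, 8/23, -61/23, 59/23)

Orthogonality check:
  u_2 · u_1 = 0 (should be 0)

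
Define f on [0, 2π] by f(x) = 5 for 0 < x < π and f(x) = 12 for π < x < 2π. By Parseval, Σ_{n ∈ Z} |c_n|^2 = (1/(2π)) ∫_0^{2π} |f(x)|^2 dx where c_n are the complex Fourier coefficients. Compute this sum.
Σ |c_n|^2 = 169/2

Parseval equates the L^2 energy of f (normalised by 1/(2π)) with the ℓ^2 sum of its Fourier coefficients: (1/(2π)) ∫_0^{2π} |f|^2 = Σ |c_n|^2.
Compute the left side: (1/(2π)) [∫_0^π 5^2 dx + ∫_π^{2π} 12^2 dx] = (1/(2π)) · (25π + 144π) = (25 + 144)/2 = 169/2.
So Σ_{n ∈ Z} |c_n|^2 = 169/2.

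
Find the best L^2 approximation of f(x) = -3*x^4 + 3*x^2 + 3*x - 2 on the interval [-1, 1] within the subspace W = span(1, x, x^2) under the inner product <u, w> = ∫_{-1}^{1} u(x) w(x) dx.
g(x) = 3*x^2/7 + 3*x - 61/35

The best approximation g ∈ W is the orthogonal projection of f onto W. Writing g = a_0 + a_1 x + a_2 x^2, the coefficients solve the normal equations G · a = b where
  G_{ij} = <φ_i, φ_j> and b_i = <f, φ_i>, with φ_0 = 1, φ_1 = x, φ_2 = x^2.
G =
  [2, 0, 2/3]
  [0, 2/3, 0]
  [2/3, 0, 2/5],
b = (-16/5, 2, -104/105).
Solving gives a_0 = -61/35, a_1 = 3, a_2 = 3/7, so
  g(x) = 3*x^2/7 + 3*x - 61/35.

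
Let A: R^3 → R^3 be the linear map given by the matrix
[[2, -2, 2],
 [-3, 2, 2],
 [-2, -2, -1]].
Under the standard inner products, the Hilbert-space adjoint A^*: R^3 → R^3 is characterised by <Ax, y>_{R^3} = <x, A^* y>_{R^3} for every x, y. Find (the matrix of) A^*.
A^* = A^T =
[[2, -3, -2],
 [-2, 2, -2],
 [2, 2, -1]]

For real matrices with standard dot products, the defining identity <Ax, y> = <x, A^* y> gives (Ax)^T y = x^T (A^*) y, i.e. x^T A^T y = x^T (A^*) y. Since this holds for all x, y, we must have A^* = A^T. Therefore
A^* =
[[2, -3, -2],
 [-2, 2, -2],
 [2, 2, -1]].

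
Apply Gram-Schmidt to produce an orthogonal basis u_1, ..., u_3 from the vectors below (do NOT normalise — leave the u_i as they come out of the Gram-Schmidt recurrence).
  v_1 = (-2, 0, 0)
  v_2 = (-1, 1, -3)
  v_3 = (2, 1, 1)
Orthogonal basis:
  u_1 = (-2, 0, 0)
  u_2 = (0, 1, -3)
  u_3 = (0, 6/5, 2/5)

Apply the Gram-Schmidt recurrence
  u_1 = v_1
  u_i = v_i − Σ_{j<i} ((v_i · u_j) / (u_j · u_j)) · u_j.

Step by step this gives:
  u_1 = (-2, 0, 0)
  u_2 = (0, 1, -3)
  u_3 = (0, 6/5, 2/5)

Orthogonality check:
  u_2 · u_1 = 0 (should be 0)
  u_3 · u_1 = 0 (should be 0)
  u_3 · u_2 = 0 (should be 0)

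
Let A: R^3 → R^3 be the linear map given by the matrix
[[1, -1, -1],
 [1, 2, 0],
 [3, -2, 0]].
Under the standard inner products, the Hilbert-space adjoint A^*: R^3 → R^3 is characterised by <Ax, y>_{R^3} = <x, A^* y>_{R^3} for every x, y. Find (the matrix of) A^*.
A^* = A^T =
[[1, 1, 3],
 [-1, 2, -2],
 [-1, 0, 0]]

For real matrices with standard dot products, the defining identity <Ax, y> = <x, A^* y> gives (Ax)^T y = x^T (A^*) y, i.e. x^T A^T y = x^T (A^*) y. Since this holds for all x, y, we must have A^* = A^T. Therefore
A^* =
[[1, 1, 3],
 [-1, 2, -2],
 [-1, 0, 0]].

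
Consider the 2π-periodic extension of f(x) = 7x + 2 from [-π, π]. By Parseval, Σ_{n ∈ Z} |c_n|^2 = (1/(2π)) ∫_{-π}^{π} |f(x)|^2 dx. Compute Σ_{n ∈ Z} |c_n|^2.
Σ |c_n|^2 = 49π^2/3 + 4

Expand and integrate term by term over [-π, π]:
  ∫ (7x)^2 dx = 49·(2π^3/3); ∫ 2·7·(2)·x dx = 0 (odd integrand); ∫ 2^2 dx = 4·2π.
So (1/(2π)) ∫_{-π}^{π} (7x + 2)^2 dx = 49π^2/3 + 4 = 49π^2/3 + 4.
Parseval ⇒ Σ |c_n|^2 = 49π^2/3 + 4.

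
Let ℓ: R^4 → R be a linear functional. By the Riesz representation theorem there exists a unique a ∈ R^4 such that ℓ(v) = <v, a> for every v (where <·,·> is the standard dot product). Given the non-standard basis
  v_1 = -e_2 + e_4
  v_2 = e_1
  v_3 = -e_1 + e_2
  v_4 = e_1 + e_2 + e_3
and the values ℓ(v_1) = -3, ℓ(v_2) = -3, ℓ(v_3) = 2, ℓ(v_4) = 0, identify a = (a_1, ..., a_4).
a = (-3, -1, 4, -4)

Write a = (a_1, ..., a_4) in the standard basis. For each basis vector v_i, ℓ(v_i) = <v_i, a> is a linear equation in the a_j's. Collect the n equations into a matrix system V a = ℓ, where row i of V is v_i (expressed in the standard basis). Since V is invertible (lower-triangular with 1s on the diagonal, up to permutation), solve by back-substitution:
  V =
[[0, -1, 0, 1],
 [1, 0, 0, 0],
 [-1, 1, 0, 0],
 [1, 1, 1, 0]]
  V a = (-3, -3, 2, 0)
Solving gives a = (-3, -1, 4, -4).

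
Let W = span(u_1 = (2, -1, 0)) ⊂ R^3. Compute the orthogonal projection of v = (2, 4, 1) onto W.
proj_W(v) = (0, 0, 0)

Set up U = [u_1 | ... | u_1] ∈ R^(3×1). The projector onto W = col(U) is P = U (U^T U)^(-1) U^T.
Compute U^T U =
  [5],
and U^T v = (0).
Solve U^T U · c = U^T v for the coefficients: c = (0). The projection is proj_W(v) = U c.
Check: (v - proj_W(v)) · u_1 = 0  (should be 0).
Result: proj_W(v) = (0, 0, 0).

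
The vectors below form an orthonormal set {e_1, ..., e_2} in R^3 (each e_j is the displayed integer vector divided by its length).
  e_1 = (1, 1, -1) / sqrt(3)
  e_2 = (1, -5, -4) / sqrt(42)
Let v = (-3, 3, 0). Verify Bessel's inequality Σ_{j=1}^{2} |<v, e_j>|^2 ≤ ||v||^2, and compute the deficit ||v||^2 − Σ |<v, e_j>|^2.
Σ |<v, e_j>|^2 = 54/7; ||v||^2 = 18; deficit = 72/7

Write each e_j = u_j / sqrt(<u_j, u_j>) where u_j is the displayed integer vector. Then <v, e_j> = <v, u_j> / sqrt(<u_j, u_j>), so |<v, e_j>|^2 = <v, u_j>^2 / <u_j, u_j>.
Coefficients: <v, e_1> = 0/sqrt(3), <v, e_2> = -18/sqrt(42).
Square and sum: Σ |<v, e_j>|^2 = 54/7.
Compute ||v||^2 = v·v = 18.
Deficit = 18 − 54/7 = 72/7 ≥ 0, confirming Bessel's inequality. (The deficit equals ||v − Σ <v,e_j> e_j||^2, the squared distance from v to span{e_j}.)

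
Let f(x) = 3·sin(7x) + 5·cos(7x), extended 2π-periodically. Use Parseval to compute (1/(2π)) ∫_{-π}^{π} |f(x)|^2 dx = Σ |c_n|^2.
Σ |c_n|^2 = 17

Expand |f|^2 and use orthogonality of {sin(nx), cos(mx)} on [-π, π]:
  ∫_{-π}^{π} sin(nx)^2 dx = π, ∫ cos(mx)^2 dx = π, and cross terms integrate to 0.
So ∫_{-π}^{π} f(x)^2 dx = 3^2 · π + 5^2 · π = (9 + 25)π.
Divide by 2π: (9 + 25)/2 = 17.
By Parseval, this equals Σ |c_n|^2.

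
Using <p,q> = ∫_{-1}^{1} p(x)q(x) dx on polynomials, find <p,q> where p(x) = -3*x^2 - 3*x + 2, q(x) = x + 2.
<p,q> = 2

Expand the product: p(x)·q(x) = -3*x^3 - 9*x^2 - 4*x + 4.
∫_{-1}^{1} of each monomial x^k gives [2/(k+1) if k even, 0 if k odd]. Integrating term-by-term (or equivalently evaluating the antiderivative F(x) = -3*x^4/4 - 3*x^3 - 2*x^2 + 4*x at the endpoints):
  F(1) − F(−1) = -7/4 − (-15/4) = 2.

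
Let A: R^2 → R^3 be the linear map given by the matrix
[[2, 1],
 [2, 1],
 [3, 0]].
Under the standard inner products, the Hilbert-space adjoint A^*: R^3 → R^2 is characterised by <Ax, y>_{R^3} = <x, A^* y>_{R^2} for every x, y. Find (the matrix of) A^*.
A^* = A^T =
[[2, 2, 3],
 [1, 1, 0]]

For real matrices with standard dot products, the defining identity <Ax, y> = <x, A^* y> gives (Ax)^T y = x^T (A^*) y, i.e. x^T A^T y = x^T (A^*) y. Since this holds for all x, y, we must have A^* = A^T. Therefore
A^* =
[[2, 2, 3],
 [1, 1, 0]].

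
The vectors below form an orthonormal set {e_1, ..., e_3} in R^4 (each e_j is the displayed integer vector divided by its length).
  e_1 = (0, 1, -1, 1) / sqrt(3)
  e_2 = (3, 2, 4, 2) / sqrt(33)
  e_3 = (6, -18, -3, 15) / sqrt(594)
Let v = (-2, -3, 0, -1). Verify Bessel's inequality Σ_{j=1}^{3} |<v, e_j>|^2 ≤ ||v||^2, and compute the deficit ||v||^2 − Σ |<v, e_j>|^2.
Σ |<v, e_j>|^2 = 25/2; ||v||^2 = 14; deficit = 3/2

Write each e_j = u_j / sqrt(<u_j, u_j>) where u_j is the displayed integer vector. Then <v, e_j> = <v, u_j> / sqrt(<u_j, u_j>), so |<v, e_j>|^2 = <v, u_j>^2 / <u_j, u_j>.
Coefficients: <v, e_1> = -4/sqrt(3), <v, e_2> = -14/sqrt(33), <v, e_3> = 27/sqrt(594).
Square and sum: Σ |<v, e_j>|^2 = 25/2.
Compute ||v||^2 = v·v = 14.
Deficit = 14 − 25/2 = 3/2 ≥ 0, confirming Bessel's inequality. (The deficit equals ||v − Σ <v,e_j> e_j||^2, the squared distance from v to span{e_j}.)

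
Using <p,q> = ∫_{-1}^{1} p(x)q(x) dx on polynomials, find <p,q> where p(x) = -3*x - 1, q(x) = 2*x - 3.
<p,q> = 2

Expand the product: p(x)·q(x) = -6*x^2 + 7*x + 3.
∫_{-1}^{1} of each monomial x^k gives [2/(k+1) if k even, 0 if k odd]. Integrating term-by-term (or equivalently evaluating the antiderivative F(x) = -2*x^3 + 7*x^2/2 + 3*x at the endpoints):
  F(1) − F(−1) = 9/2 − (5/2) = 2.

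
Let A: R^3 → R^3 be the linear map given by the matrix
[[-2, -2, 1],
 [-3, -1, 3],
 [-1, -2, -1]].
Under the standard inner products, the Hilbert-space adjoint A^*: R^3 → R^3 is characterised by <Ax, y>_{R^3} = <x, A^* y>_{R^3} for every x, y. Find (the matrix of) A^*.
A^* = A^T =
[[-2, -3, -1],
 [-2, -1, -2],
 [1, 3, -1]]

For real matrices with standard dot products, the defining identity <Ax, y> = <x, A^* y> gives (Ax)^T y = x^T (A^*) y, i.e. x^T A^T y = x^T (A^*) y. Since this holds for all x, y, we must have A^* = A^T. Therefore
A^* =
[[-2, -3, -1],
 [-2, -1, -2],
 [1, 3, -1]].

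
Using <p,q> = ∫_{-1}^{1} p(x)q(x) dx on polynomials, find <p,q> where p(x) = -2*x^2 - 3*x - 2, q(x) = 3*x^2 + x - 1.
<p,q> = -46/15

Expand the product: p(x)·q(x) = -6*x^4 - 11*x^3 - 7*x^2 + x + 2.
∫_{-1}^{1} of each monomial x^k gives [2/(k+1) if k even, 0 if k odd]. Integrating term-by-term (or equivalently evaluating the antiderivative F(x) = -6*x^5/5 - 11*x^4/4 - 7*x^3/3 + x^2/2 + 2*x at the endpoints):
  F(1) − F(−1) = -227/60 − (-43/60) = -46/15.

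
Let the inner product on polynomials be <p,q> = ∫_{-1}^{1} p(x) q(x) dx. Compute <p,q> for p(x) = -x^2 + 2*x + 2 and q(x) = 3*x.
<p,q> = 4

Expand the product: p(x)·q(x) = -3*x^3 + 6*x^2 + 6*x.
∫_{-1}^{1} of each monomial x^k gives [2/(k+1) if k even, 0 if k odd]. Integrating term-by-term (or equivalently evaluating the antiderivative F(x) = -3*x^4/4 + 2*x^3 + 3*x^2 at the endpoints):
  F(1) − F(−1) = 17/4 − (1/4) = 4.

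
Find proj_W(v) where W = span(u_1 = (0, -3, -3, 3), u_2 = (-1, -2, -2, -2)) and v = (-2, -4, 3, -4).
proj_W(v) = (-6/5, -3/5, -3/5, -21/5)

Set up U = [u_1 | ... | u_2] ∈ R^(4×2). The projector onto W = col(U) is P = U (U^T U)^(-1) U^T.
Compute U^T U =
  [27, 6]
  [6, 13],
and U^T v = (-9, 12).
Solve U^T U · c = U^T v for the coefficients: c = (-3/5, 6/5). The projection is proj_W(v) = U c.
Check: (v - proj_W(v)) · u_1 = 0  (should be 0).
Check: (v - proj_W(v)) · u_2 = 0  (should be 0).
Result: proj_W(v) = (-6/5, -3/5, -3/5, -21/5).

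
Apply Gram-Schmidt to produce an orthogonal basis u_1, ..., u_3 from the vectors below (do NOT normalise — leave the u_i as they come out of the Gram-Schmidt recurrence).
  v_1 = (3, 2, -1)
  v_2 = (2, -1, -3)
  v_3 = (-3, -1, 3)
Orthogonal basis:
  u_1 = (3, 2, -1)
  u_2 = (1/2, -2, -5/2)
  u_3 = (1/3, -1/3, 1/3)

Apply the Gram-Schmidt recurrence
  u_1 = v_1
  u_i = v_i − Σ_{j<i} ((v_i · u_j) / (u_j · u_j)) · u_j.

Step by step this gives:
  u_1 = (3, 2, -1)
  u_2 = (1/2, -2, -5/2)
  u_3 = (1/3, -1/3, 1/3)

Orthogonality check:
  u_2 · u_1 = 0 (should be 0)
  u_3 · u_1 = 0 (should be 0)
  u_3 · u_2 = 0 (should be 0)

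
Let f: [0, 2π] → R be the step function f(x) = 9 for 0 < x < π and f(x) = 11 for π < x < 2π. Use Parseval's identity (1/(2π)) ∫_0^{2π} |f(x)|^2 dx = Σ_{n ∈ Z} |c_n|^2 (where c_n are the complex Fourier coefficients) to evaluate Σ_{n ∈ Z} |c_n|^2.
Σ |c_n|^2 = 101

Parseval equates the L^2 energy of f (normalised by 1/(2π)) with the ℓ^2 sum of its Fourier coefficients: (1/(2π)) ∫_0^{2π} |f|^2 = Σ |c_n|^2.
Compute the left side: (1/(2π)) [∫_0^π 9^2 dx + ∫_π^{2π} 11^2 dx] = (1/(2π)) · (81π + 121π) = (81 + 121)/2 = 101.
So Σ_{n ∈ Z} |c_n|^2 = 101.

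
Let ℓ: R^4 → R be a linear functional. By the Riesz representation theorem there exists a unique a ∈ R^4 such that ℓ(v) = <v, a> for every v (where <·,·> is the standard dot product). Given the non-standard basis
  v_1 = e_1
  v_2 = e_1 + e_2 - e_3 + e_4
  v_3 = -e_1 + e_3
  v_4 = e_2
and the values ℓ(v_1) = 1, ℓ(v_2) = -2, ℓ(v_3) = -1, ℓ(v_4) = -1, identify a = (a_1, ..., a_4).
a = (1, -1, 0, -2)

Write a = (a_1, ..., a_4) in the standard basis. For each basis vector v_i, ℓ(v_i) = <v_i, a> is a linear equation in the a_j's. Collect the n equations into a matrix system V a = ℓ, where row i of V is v_i (expressed in the standard basis). Since V is invertible (lower-triangular with 1s on the diagonal, up to permutation), solve by back-substitution:
  V =
[[1, 0, 0, 0],
 [1, 1, -1, 1],
 [-1, 0, 1, 0],
 [0, 1, 0, 0]]
  V a = (1, -2, -1, -1)
Solving gives a = (1, -1, 0, -2).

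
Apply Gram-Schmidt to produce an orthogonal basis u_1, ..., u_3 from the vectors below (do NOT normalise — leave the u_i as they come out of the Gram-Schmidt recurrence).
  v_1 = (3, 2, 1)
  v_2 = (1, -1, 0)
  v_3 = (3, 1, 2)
Orthogonal basis:
  u_1 = (3, 2, 1)
  u_2 = (11/14, -8/7, -1/14)
  u_3 = (-2/9, -2/9, 10/9)

Apply the Gram-Schmidt recurrence
  u_1 = v_1
  u_i = v_i − Σ_{j<i} ((v_i · u_j) / (u_j · u_j)) · u_j.

Step by step this gives:
  u_1 = (3, 2, 1)
  u_2 = (11/14, -8/7, -1/14)
  u_3 = (-2/9, -2/9, 10/9)

Orthogonality check:
  u_2 · u_1 = 0 (should be 0)
  u_3 · u_1 = 0 (should be 0)
  u_3 · u_2 = 0 (should be 0)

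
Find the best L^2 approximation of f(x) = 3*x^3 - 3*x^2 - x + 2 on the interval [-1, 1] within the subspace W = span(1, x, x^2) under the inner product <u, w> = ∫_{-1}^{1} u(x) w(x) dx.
g(x) = -3*x^2 + 4*x/5 + 2

The best approximation g ∈ W is the orthogonal projection of f onto W. Writing g = a_0 + a_1 x + a_2 x^2, the coefficients solve the normal equations G · a = b where
  G_{ij} = <φ_i, φ_j> and b_i = <f, φ_i>, with φ_0 = 1, φ_1 = x, φ_2 = x^2.
G =
  [2, 0, 2/3]
  [0, 2/3, 0]
  [2/3, 0, 2/5],
b = (2, 8/15, 2/15).
Solving gives a_0 = 2, a_1 = 4/5, a_2 = -3, so
  g(x) = -3*x^2 + 4*x/5 + 2.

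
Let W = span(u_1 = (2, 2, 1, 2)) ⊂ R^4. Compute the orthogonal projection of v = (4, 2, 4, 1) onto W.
proj_W(v) = (36/13, 36/13, 18/13, 36/13)

Set up U = [u_1 | ... | u_1] ∈ R^(4×1). The projector onto W = col(U) is P = U (U^T U)^(-1) U^T.
Compute U^T U =
  [13],
and U^T v = (18).
Solve U^T U · c = U^T v for the coefficients: c = (18/13). The projection is proj_W(v) = U c.
Check: (v - proj_W(v)) · u_1 = 0  (should be 0).
Result: proj_W(v) = (36/13, 36/13, 18/13, 36/13).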